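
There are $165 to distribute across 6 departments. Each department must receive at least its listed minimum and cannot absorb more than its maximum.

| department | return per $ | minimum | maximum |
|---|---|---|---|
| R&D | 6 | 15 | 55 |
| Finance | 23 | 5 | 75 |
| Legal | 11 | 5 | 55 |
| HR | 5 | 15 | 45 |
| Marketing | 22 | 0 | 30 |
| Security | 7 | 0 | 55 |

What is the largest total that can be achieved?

Meeting every minimum uses 15+5+5+15+0+0 = 40 $, leaving 125.
Highest return per $ first: Finance 23 > Marketing 22 > Legal 11 > Security 7 > R&D 6 > HR 5.
Finance: +70 to 75 (cap) ; 55 left.
Marketing: +30 to 30 (cap) ; 25 left.
Legal has room for 50 more but only 25 remain, so it gets 30.
Total = 6×15 + 23×75 + 11×30 + 5×15 + 22×30 = 2880.

2880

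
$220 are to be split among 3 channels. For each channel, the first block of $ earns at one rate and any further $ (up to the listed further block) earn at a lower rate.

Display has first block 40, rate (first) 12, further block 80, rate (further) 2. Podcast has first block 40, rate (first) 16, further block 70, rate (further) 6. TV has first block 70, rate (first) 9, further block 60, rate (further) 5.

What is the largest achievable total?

2170

Treat each block as its own option and order by rate: Podcast/tier1 16 > Display/tier1 12 > TV/tier1 9 > Podcast/tier2 6 > TV/tier2 5 > Display/tier2 2.
Podcast tier1 at 16: fill all 40 → 180 left.
Fill Display tier1 block (40 at 12) → 140 left.
Fill TV tier1 block (70 at 9) → 70 left.
Fill Podcast tier2 block (70 at 6) → 0 left.
Total = 16×40 + 12×40 + 9×70 + 6×70 = 2170.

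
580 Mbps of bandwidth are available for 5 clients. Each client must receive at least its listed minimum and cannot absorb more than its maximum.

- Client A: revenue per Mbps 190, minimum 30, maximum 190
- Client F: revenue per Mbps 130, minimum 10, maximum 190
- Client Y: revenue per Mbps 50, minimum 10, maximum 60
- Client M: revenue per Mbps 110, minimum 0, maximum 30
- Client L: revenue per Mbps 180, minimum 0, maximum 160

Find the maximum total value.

Meeting every minimum uses 30+10+10+0+0 = 50 Mbps, leaving 530.
Highest revenue per Mbps first: Client A 190 > Client L 180 > Client F 130 > Client M 110 > Client Y 50.
Client A: +160 to 190 (cap) → 370 left.
Client L: +160 to 160 (cap) → 210 left.
Client F takes 180 more to reach its cap of 190 → 30 left.
Give Client M 30 more to hit its cap of 30 → 0 left.
Total = 190×190 + 130×190 + 50×10 + 110×30 + 180×160 = 93400.

93400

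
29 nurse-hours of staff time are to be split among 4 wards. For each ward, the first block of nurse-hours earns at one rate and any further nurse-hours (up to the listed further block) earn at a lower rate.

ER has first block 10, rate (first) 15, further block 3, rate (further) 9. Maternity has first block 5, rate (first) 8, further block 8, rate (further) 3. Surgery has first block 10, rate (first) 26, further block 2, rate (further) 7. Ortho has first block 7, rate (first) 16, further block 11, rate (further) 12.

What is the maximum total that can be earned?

Treat each block as its own option and order by rate: Surgery/tier1 26 > Ortho/tier1 16 > ER/tier1 15 > Ortho/tier2 12 > ER/tier2 9 > Maternity/tier1 8 > Surgery/tier2 7 > Maternity/tier2 3.
Fill Surgery tier1 block (10 at 26) — 19 left.
Ortho tier1 at 16: fill all 7 — 12 left.
ER tier1 at 15: fill all 10 — 2 left.
Ortho tier2 at 12: only 2 left, fill 2.
Total = 26×10 + 16×7 + 15×10 + 12×2 = 546.

546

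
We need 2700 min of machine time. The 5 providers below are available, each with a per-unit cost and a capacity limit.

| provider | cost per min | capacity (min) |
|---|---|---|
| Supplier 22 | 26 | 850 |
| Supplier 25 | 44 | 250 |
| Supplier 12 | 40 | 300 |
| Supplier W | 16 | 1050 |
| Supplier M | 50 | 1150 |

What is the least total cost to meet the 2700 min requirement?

Use providers in increasing cost order.
Take 1050 from Supplier W at 16 — need 1650 more.
Supplier 22 (26): use full 850 — 800 min to go.
Supplier 12 (40): use full 300 — 500 min to go.
Take 250 from Supplier 25 at 44 — need 250 more.
Supplier M at 50: take 250 of its 1150 — requirement met.
Cost = 1050×16 + 850×26 + 300×40 + 250×44 + 250×50 = 74400.

74400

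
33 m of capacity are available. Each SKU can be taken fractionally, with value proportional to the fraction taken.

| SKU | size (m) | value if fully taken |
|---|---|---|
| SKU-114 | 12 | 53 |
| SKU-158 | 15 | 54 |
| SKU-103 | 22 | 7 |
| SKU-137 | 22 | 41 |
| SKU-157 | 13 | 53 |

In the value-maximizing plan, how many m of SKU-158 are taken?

Rank by value-to-size ratio: SKU-114 53/12≈4.42, SKU-157 53/13≈4.08, SKU-158 54/15≈3.6, SKU-137 41/22≈1.86, SKU-103 7/22≈0.318.
SKU-114: take in full, 12 m for value 53 → 21 left.
Take all of SKU-157 (13 m, value 53) → 8 m left.
8 m left: a 8/15 share of SKU-158 gives 54×8/15 = 28.8.

8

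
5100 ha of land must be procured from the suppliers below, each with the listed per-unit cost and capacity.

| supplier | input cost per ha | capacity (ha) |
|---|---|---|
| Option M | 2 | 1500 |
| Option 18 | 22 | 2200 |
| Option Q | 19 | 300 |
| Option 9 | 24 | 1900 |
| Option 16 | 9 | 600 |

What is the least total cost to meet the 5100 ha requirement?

Fill from the cheapest supplier first.
Option M at 2: take all 1500 ha → 3600 still needed.
Option 16 at 9: take all 600 ha → 3000 still needed.
Take 300 from Option Q at 19 → need 2700 more.
Take 2200 from Option 18 at 22 → need 500 more.
Option 9 (24): take the remaining 500 → done.
Cost = 1500×2 + 600×9 + 300×19 + 2200×22 + 500×24 = 74500.

74500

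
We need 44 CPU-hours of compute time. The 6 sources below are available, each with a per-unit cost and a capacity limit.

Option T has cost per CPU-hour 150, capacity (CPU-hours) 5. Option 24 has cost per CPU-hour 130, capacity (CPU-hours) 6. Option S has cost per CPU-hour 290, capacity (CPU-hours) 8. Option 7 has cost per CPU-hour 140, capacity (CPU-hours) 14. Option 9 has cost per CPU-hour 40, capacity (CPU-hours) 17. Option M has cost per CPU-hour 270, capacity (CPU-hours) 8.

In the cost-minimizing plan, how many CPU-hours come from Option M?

2

Cheapest first:
Option 9 (40): use full 17 → 27 CPU-hours to go.
Option 24 at 130: take all 6 CPU-hours → 21 still needed.
Take 14 from Option 7 at 140 → need 7 more.
Take 5 from Option T at 150 → need 2 more.
Option M (270): take the remaining 2 → done.
Option S: unused.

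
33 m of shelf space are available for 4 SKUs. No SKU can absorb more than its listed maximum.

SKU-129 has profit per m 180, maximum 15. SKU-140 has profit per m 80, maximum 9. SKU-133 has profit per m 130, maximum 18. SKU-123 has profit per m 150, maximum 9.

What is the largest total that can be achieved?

Rank by profit per m: SKU-129 180 > SKU-123 150 > SKU-133 130 > SKU-140 80.
SKU-129 takes 15 to reach its cap of 15 — 18 left.
SKU-123 takes 9 to reach its cap of 9 — 9 left.
Only 9 left; SKU-133 takes them to reach 9.
Total = 180×15 + 130×9 + 150×9 = 5220.

5220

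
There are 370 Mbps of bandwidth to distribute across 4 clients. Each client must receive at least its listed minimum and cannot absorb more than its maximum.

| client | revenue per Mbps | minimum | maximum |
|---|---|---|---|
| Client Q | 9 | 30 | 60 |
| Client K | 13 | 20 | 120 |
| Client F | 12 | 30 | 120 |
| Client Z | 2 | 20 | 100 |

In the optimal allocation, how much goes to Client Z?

Meeting every minimum uses 30+20+30+20 = 100 Mbps, leaving 270.
Rank by revenue per Mbps: Client K 13 > Client F 12 > Client Q 9 > Client Z 2.
Client K: +100 to 120 (cap) → 170 left.
Client F takes 90 more to reach its cap of 120 → 80 left.
Client Q takes 30 more to reach its cap of 60 → 50 left.
Only 50 left; Client Z takes them to reach 70.

70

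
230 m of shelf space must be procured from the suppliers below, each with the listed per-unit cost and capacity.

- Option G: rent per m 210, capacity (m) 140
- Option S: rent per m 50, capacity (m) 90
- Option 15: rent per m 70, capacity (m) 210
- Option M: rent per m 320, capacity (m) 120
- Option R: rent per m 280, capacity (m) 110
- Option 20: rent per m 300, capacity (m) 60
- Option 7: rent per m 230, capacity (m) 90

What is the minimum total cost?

Use suppliers in increasing cost order.
Take 90 from Option S at 50 ; need 140 more.
Take 140 from Option 15 at 70 to finish.
Option G, Option 7, Option R, Option 20, Option M: unused.
Cost = 90×50 + 140×70 = 14300.

14300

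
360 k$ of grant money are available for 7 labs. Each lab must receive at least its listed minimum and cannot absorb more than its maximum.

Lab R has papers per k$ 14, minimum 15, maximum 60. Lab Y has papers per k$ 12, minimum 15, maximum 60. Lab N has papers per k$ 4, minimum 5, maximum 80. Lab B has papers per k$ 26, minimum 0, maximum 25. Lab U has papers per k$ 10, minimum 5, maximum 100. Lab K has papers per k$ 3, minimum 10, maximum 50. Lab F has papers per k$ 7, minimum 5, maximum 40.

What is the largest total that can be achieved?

Meeting every minimum uses 15+15+5+0+5+10+5 = 55 k$, leaving 305.
Order the labs by papers per k$: Lab B 26 > Lab R 14 > Lab Y 12 > Lab U 10 > Lab F 7 > Lab N 4 > Lab K 3.
Lab B: +25 to 25 (cap) — 280 left.
Lab R: +45 to 60 (cap) — 235 left.
Give Lab Y 45 more to hit its cap of 60 — 190 left.
Give Lab U 95 more to hit its cap of 100 — 95 left.
Lab F: +35 to 40 (cap) — 60 left.
Lab N: +60 (room for 75) → 65. Pool exhausted.
Total = 14×60 + 12×60 + 4×65 + 26×25 + 10×100 + 3×10 + 7×40 = 3780.

3780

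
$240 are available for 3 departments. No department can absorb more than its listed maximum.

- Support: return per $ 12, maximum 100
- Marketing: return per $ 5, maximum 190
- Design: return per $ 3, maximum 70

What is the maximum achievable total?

Order the departments by return per $: Support 12 > Marketing 5 > Design 3.
Support takes 100 to reach its cap of 100 — 140 left.
Only 140 left; Marketing takes them to reach 140.
Total = 12×100 + 5×140 = 1900.

1900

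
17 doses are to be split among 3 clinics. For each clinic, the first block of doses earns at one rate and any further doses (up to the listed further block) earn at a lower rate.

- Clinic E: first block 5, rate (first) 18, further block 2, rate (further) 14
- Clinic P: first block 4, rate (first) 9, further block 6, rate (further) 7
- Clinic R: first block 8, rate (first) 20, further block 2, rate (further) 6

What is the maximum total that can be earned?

296

Treat each block as its own option and order by rate: Clinic R/T1 20 > Clinic E/T1 18 > Clinic E/T2 14 > Clinic P/T1 9 > Clinic P/T2 7 > Clinic R/T2 6.
Clinic R T1 at 20: fill all 8 ; 9 left.
Clinic E/T1 (18): +5 ; 4 left.
Clinic E/T2 (14): +2 ; 2 left.
Clinic P/T1: +2 of 4 at 9; pool empty.
Total = 20×8 + 18×5 + 14×2 + 9×2 = 296.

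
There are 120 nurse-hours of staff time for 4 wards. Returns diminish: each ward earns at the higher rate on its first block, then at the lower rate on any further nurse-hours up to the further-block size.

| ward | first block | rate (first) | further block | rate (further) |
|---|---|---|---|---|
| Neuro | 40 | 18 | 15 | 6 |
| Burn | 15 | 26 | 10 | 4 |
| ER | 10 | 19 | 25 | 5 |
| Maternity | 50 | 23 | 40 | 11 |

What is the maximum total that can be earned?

Order all 8 blocks by rate: Burn/first 26 > Maternity/first 23 > ER/first 19 > Neuro/first 18 > Maternity/second 11 > Neuro/second 6 > ER/second 5 > Burn/second 4.
Burn/first (26): +15 — 105 left.
Fill Maternity first block (50 at 23) — 55 left.
Fill ER first block (10 at 19) — 45 left.
Neuro/first (18): +40 — 5 left.
5 remain; put them into Maternity second at 11.
Total = 26×15 + 23×50 + 19×10 + 18×40 + 11×5 = 2505.

2505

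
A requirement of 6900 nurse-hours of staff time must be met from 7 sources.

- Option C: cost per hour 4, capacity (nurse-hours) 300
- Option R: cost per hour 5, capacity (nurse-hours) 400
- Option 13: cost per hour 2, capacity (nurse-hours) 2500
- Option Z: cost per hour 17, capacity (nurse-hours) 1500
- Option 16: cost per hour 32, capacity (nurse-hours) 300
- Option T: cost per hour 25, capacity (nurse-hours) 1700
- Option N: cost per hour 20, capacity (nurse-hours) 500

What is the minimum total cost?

Fill from the cheapest source first.
Option 13 at 2: take all 2500 nurse-hours ; 4400 still needed.
Option C at 4: take all 300 nurse-hours ; 4100 still needed.
Take 400 from Option R at 5 ; need 3700 more.
Take 1500 from Option Z at 17 ; need 2200 more.
Take 500 from Option N at 20 ; need 1700 more.
Option T (25): use full 1700 ; 0 nurse-hours to go.
Option 16: unused.
Cost = 2500×2 + 300×4 + 400×5 + 1500×17 + 500×20 + 1700×25 = 86200.

86200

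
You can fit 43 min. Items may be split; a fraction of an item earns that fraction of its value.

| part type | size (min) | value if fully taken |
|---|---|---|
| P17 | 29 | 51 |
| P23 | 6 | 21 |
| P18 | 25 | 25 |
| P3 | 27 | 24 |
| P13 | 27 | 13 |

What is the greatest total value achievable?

Rank by value-to-size ratio: P23 21/6≈3.5, P17 51/29≈1.76, P18 25/25≈1, P3 24/27≈0.889, P13 13/27≈0.481.
P23: take in full, 6 min for value 21 ; 37 left.
Take all of P17 (29 min, value 51) ; 8 min left.
Only 8 min remain; take 8/25 of P18 for value 25×8/25 = 8.
Total value = 80.

80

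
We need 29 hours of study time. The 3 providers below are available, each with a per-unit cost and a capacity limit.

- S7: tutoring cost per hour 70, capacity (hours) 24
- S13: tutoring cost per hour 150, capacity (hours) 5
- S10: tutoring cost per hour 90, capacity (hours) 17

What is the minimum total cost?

2130

Fill from the cheapest provider first.
S7 (70): use full 24 ; 5 hours to go.
S10 at 90: take 5 of its 17 ; requirement met.
S13: unused.
Cost = 24×70 + 5×90 = 2130.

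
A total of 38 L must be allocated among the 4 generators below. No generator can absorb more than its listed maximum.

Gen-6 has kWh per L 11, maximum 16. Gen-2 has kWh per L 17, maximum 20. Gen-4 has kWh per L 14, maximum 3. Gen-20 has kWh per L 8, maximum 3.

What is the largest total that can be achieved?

Rank by kWh per L: Gen-2 17 > Gen-4 14 > Gen-6 11 > Gen-20 8.
Gen-2 takes 20 to reach its cap of 20 — 18 left.
Give Gen-4 3 to hit its cap of 3 — 15 left.
Gen-6: +15 (room for 16) → 15. Pool exhausted.
Total = 11×15 + 17×20 + 14×3 = 547.

547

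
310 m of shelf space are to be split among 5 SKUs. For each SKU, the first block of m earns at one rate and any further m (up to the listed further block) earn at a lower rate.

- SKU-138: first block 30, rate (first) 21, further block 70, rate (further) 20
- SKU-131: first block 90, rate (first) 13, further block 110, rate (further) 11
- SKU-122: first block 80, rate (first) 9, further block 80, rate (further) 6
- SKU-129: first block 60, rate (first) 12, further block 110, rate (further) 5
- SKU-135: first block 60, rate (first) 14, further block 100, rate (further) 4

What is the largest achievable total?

Rank every tier by rate: SKU-138/first 21 > SKU-138/second 20 > SKU-135/first 14 > SKU-131/first 13 > SKU-129/first 12 > SKU-131/second 11 > SKU-122/first 9 > SKU-122/second 6 > SKU-129/second 5 > SKU-135/second 4.
SKU-138 first at 21: fill all 30 → 280 left.
SKU-138/second (20): +70 → 210 left.
Fill SKU-135 first block (60 at 14) → 150 left.
Fill SKU-131 first block (90 at 13) → 60 left.
SKU-129/first (12): +60 → 0 left.
Total = 21×30 + 20×70 + 14×60 + 13×90 + 12×60 = 4760.

4760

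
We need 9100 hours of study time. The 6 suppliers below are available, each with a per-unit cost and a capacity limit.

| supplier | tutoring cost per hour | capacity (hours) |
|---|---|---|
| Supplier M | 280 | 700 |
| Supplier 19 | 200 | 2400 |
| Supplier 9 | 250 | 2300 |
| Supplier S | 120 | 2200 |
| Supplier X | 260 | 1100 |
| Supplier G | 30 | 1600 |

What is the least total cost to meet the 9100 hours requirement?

Cheapest first:
Take 1600 from Supplier G at 30 → need 7500 more.
Supplier S (120): use full 2200 → 5300 hours to go.
Take 2400 from Supplier 19 at 200 → need 2900 more.
Take 2300 from Supplier 9 at 250 → need 600 more.
Take 600 from Supplier X at 260 to finish.
Supplier M: unused.
Cost = 1600×30 + 2200×120 + 2400×200 + 2300×250 + 600×260 = 1523000.

1523000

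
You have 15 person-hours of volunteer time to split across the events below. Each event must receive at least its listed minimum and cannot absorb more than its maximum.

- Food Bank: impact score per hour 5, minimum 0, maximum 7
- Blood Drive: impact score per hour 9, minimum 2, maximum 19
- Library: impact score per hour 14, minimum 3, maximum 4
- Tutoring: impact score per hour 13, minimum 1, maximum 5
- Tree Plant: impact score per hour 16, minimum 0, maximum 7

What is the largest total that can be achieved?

212

Meeting every minimum uses 0+2+3+1+0 = 6 person-hours, leaving 9.
Highest impact score per hour first: Tree Plant 16 > Library 14 > Tutoring 13 > Blood Drive 9 > Food Bank 5.
Tree Plant: +7 to 7 (cap) → 2 left.
Library takes 1 more to reach its cap of 4 → 1 left.
Tutoring has room for 4 more but only 1 remain, so it gets 2.
Total = 9×2 + 14×4 + 13×2 + 16×7 = 212.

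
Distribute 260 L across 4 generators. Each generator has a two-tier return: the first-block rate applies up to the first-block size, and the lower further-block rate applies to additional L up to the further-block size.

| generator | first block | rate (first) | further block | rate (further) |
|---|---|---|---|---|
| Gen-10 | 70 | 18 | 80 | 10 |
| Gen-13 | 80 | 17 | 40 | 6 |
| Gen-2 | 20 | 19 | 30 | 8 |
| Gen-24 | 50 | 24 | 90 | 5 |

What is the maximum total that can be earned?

4600

Rank every tier by rate: Gen-24/tier1 24 > Gen-2/tier1 19 > Gen-10/tier1 18 > Gen-13/tier1 17 > Gen-10/tier2 10 > Gen-2/tier2 8 > Gen-13/tier2 6 > Gen-24/tier2 5.
Gen-24 tier1 at 24: fill all 50 → 210 left.
Gen-2/tier1 (19): +20 → 190 left.
Fill Gen-10 tier1 block (70 at 18) → 120 left.
Gen-13/tier1 (17): +80 → 40 left.
Gen-10 tier2 at 10: only 40 left, fill 40.
Total = 24×50 + 19×20 + 18×70 + 17×80 + 10×40 = 4600.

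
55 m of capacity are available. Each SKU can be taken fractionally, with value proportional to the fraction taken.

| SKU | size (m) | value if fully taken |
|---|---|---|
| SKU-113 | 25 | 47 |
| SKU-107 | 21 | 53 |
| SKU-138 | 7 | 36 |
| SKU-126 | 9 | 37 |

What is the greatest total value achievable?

Sort by value density: SKU-138 36/7≈5.14, SKU-126 37/9≈4.11, SKU-107 53/21≈2.52, SKU-113 47/25≈1.88.
All 7 m of SKU-138 fit (value 36) ; 48 remain.
Take all of SKU-126 (9 m, value 37) ; 39 m left.
SKU-107: take in full, 21 m for value 53 ; 18 left.
Only 18 m remain; take 18/25 of SKU-113 for value 47×18/25 = 33.84.
Total value = 159.84.

159.84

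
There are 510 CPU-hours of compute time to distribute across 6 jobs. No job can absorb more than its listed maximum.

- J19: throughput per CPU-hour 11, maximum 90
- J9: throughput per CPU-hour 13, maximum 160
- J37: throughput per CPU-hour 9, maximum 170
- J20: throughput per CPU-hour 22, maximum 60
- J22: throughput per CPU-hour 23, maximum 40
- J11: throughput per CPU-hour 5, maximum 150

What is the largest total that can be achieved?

Highest throughput per CPU-hour first: J22 23 > J20 22 > J9 13 > J19 11 > J37 9 > J11 5.
J22: +40 to 40 (cap) → 470 left.
J20 takes 60 to reach its cap of 60 → 410 left.
J9: +160 to 160 (cap) → 250 left.
J19 takes 90 to reach its cap of 90 → 160 left.
Only 160 left; J37 takes them to reach 160.
Total = 11×90 + 13×160 + 9×160 + 22×60 + 23×40 = 6750.

6750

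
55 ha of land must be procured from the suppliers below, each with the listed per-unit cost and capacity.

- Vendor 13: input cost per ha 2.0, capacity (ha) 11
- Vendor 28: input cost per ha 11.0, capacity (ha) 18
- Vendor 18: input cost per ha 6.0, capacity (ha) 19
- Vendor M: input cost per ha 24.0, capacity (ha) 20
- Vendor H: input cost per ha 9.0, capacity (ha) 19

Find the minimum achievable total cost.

Cheapest first:
Vendor 13 at 2.0: take all 11 ha → 44 still needed.
Vendor 18 at 6.0: take all 19 ha → 25 still needed.
Vendor H (9.0): use full 19 → 6 ha to go.
Vendor 28 (11.0): take the remaining 6 → done.
Vendor M: unused.
Cost = 11×2.0 + 19×6.0 + 19×9.0 + 6×11.0 = 373.

373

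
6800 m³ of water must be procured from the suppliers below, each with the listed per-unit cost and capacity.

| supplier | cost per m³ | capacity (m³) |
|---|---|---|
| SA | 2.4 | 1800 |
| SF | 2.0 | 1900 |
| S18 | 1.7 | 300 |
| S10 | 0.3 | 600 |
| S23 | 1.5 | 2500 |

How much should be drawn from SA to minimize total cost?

1500

Cheapest first:
Take 600 from S10 at 0.3 → need 6200 more.
Take 2500 from S23 at 1.5 → need 3700 more.
S18 (1.7): use full 300 → 3400 m³ to go.
SF (2.0): use full 1900 → 1500 m³ to go.
Take 1500 from SA at 2.4 to finish.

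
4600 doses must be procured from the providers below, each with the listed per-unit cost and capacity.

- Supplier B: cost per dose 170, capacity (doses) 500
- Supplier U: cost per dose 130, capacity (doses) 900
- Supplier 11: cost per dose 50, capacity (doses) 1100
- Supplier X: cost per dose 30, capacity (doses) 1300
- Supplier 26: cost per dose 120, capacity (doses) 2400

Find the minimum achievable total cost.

Cheapest first:
Supplier X at 30: take all 1300 doses → 3300 still needed.
Supplier 11 at 50: take all 1100 doses → 2200 still needed.
Supplier 26 (120): take the remaining 2200 → done.
Supplier U, Supplier B: unused.
Cost = 1300×30 + 1100×50 + 2200×120 = 358000.

358000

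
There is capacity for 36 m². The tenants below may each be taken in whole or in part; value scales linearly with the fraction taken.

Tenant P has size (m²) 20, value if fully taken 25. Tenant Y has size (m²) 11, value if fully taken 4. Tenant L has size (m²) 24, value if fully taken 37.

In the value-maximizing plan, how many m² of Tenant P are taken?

Rank by value-to-size ratio: Tenant L 37/24≈1.54, Tenant P 25/20≈1.25, Tenant Y 4/11≈0.364.
Tenant L: take in full, 24 m² for value 37 ; 12 left.
12 m² left: a 12/20 share of Tenant P gives 25×12/20 = 15.

12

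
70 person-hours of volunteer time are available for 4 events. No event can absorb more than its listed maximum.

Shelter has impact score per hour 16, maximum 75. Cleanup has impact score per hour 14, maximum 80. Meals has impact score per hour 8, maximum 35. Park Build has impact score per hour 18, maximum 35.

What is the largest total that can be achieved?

1190

Rank by impact score per hour: Park Build 18 > Shelter 16 > Cleanup 14 > Meals 8.
Give Park Build 35 to hit its cap of 35 ; 35 left.
Shelter: +35 (room for 75) → 35. Pool exhausted.
Total = 16×35 + 18×35 = 1190.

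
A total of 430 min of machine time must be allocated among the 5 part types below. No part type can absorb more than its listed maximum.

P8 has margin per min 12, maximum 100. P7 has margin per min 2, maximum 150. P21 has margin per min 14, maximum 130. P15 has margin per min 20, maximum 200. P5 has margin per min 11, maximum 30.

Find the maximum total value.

Highest margin per min first: P15 20 > P21 14 > P8 12 > P5 11 > P7 2.
P15: +200 to 200 (cap) ; 230 left.
P21: +130 to 130 (cap) ; 100 left.
P8 takes 100 to reach its cap of 100 ; 0 left.
Total = 12×100 + 14×130 + 20×200 = 7020.

7020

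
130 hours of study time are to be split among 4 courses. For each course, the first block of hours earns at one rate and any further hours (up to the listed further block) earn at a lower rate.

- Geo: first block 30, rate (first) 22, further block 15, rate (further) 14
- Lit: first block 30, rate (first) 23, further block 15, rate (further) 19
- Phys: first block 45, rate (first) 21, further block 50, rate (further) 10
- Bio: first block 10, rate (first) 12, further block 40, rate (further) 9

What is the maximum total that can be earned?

2720

Order all 8 blocks by rate: Lit/first 23 > Geo/first 22 > Phys/first 21 > Lit/second 19 > Geo/second 14 > Bio/first 12 > Phys/second 10 > Bio/second 9.
Fill Lit first block (30 at 23) ; 100 left.
Geo first at 22: fill all 30 ; 70 left.
Phys first at 21: fill all 45 ; 25 left.
Fill Lit second block (15 at 19) ; 10 left.
Geo second at 14: only 10 left, fill 10.
Total = 23×30 + 22×30 + 21×45 + 19×15 + 14×10 = 2720.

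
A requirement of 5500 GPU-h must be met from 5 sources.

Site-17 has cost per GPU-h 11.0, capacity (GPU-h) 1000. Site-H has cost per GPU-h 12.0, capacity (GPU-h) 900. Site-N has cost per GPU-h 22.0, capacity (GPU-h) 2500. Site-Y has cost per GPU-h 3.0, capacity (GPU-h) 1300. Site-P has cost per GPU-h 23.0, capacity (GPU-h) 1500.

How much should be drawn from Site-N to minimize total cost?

Cheapest first:
Site-Y at 3.0: take all 1300 GPU-h ; 4200 still needed.
Take 1000 from Site-17 at 11.0 ; need 3200 more.
Take 900 from Site-H at 12.0 ; need 2300 more.
Site-N at 22.0: take 2300 of its 2500 ; requirement met.
Site-P: unused.

2300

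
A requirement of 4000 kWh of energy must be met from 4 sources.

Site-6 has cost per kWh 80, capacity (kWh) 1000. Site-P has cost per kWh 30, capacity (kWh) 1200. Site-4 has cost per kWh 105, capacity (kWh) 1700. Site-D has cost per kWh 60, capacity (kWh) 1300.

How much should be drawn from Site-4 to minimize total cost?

500

Use sources in increasing cost order.
Take 1200 from Site-P at 30 — need 2800 more.
Site-D (60): use full 1300 — 1500 kWh to go.
Site-6 (80): use full 1000 — 500 kWh to go.
Take 500 from Site-4 at 105 to finish.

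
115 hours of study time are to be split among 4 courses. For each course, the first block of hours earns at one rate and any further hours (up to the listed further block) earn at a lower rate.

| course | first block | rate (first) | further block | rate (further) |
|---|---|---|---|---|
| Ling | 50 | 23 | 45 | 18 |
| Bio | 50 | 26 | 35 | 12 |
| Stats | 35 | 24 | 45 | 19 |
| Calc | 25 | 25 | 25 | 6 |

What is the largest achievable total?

2880

Order all 8 blocks by rate: Bio/tier1 26 > Calc/tier1 25 > Stats/tier1 24 > Ling/tier1 23 > Stats/tier2 19 > Ling/tier2 18 > Bio/tier2 12 > Calc/tier2 6.
Fill Bio tier1 block (50 at 26) ; 65 left.
Calc/tier1 (25): +25 ; 40 left.
Stats/tier1 (24): +35 ; 5 left.
Ling tier1 at 23: only 5 left, fill 5.
Total = 26×50 + 25×25 + 24×35 + 23×5 = 2880.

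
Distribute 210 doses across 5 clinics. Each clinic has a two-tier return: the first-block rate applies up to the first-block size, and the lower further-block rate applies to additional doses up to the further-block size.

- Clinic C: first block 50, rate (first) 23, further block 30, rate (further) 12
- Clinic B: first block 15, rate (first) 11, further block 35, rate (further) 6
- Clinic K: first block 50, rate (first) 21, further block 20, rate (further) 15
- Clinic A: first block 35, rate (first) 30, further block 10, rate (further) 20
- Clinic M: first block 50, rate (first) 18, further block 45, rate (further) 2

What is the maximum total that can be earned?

Treat each block as its own option and order by rate: Clinic A/first 30 > Clinic C/first 23 > Clinic K/first 21 > Clinic A/second 20 > Clinic M/first 18 > Clinic K/second 15 > Clinic C/second 12 > Clinic B/first 11 > Clinic B/second 6 > Clinic M/second 2.
Fill Clinic A first block (35 at 30) — 175 left.
Fill Clinic C first block (50 at 23) — 125 left.
Clinic K/first (21): +50 — 75 left.
Fill Clinic A second block (10 at 20) — 65 left.
Clinic M first at 18: fill all 50 — 15 left.
Clinic K/second: +15 of 20 at 15; pool empty.
Total = 30×35 + 23×50 + 21×50 + 20×10 + 18×50 + 15×15 = 4575.

4575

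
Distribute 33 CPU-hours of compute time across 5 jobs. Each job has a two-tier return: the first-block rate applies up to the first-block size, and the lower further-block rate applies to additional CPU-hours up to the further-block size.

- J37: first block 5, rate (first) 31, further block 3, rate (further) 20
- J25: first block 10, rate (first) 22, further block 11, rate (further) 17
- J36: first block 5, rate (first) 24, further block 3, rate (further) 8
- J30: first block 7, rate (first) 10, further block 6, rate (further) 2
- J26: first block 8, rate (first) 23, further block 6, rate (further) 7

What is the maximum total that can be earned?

Order all 10 blocks by rate: J37/first 31 > J36/first 24 > J26/first 23 > J25/first 22 > J37/second 20 > J25/second 17 > J30/first 10 > J36/second 8 > J26/second 7 > J30/second 2.
J37/first (31): +5 → 28 left.
Fill J36 first block (5 at 24) → 23 left.
J26 first at 23: fill all 8 → 15 left.
Fill J25 first block (10 at 22) → 5 left.
J37/second (20): +3 → 2 left.
J25/second: +2 of 11 at 17; pool empty.
Total = 31×5 + 24×5 + 23×8 + 22×10 + 20×3 + 17×2 = 773.

773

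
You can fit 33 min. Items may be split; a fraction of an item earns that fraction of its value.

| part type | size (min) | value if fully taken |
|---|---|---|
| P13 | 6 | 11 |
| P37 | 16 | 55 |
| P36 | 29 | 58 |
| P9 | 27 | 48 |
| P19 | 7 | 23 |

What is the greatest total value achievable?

Sort by value density: P37 55/16≈3.44, P19 23/7≈3.29, P36 58/29≈2, P13 11/6≈1.83, P9 48/27≈1.78.
P37: take in full, 16 min for value 55 ; 17 left.
P19: take in full, 7 min for value 23 ; 10 left.
Fill the last 10 min with part of P36: 10/29 of it earns 20.
Total value = 98.

98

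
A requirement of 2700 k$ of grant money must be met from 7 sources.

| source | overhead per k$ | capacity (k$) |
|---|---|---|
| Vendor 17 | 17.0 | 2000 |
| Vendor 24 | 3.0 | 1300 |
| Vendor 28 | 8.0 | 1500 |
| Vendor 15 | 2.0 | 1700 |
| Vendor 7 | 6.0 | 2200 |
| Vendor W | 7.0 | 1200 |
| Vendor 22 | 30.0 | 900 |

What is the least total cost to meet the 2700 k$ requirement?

Fill from the cheapest source first.
Vendor 15 (2.0): use full 1700 ; 1000 k$ to go.
Take 1000 from Vendor 24 at 3.0 to finish.
Vendor 7, Vendor W, Vendor 28, Vendor 17, Vendor 22: unused.
Cost = 1700×2.0 + 1000×3.0 = 6400.

6400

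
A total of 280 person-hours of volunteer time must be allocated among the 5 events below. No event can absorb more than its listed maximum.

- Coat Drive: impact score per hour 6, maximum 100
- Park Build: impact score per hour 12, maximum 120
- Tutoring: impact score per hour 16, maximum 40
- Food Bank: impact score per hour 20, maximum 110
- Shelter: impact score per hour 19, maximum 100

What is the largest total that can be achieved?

Highest impact score per hour first: Food Bank 20 > Shelter 19 > Tutoring 16 > Park Build 12 > Coat Drive 6.
Food Bank takes 110 to reach its cap of 110 — 170 left.
Give Shelter 100 to hit its cap of 100 — 70 left.
Tutoring: +40 to 40 (cap) — 30 left.
Park Build: +30 (room for 120) → 30. Pool exhausted.
Total = 12×30 + 16×40 + 20×110 + 19×100 = 5100.

5100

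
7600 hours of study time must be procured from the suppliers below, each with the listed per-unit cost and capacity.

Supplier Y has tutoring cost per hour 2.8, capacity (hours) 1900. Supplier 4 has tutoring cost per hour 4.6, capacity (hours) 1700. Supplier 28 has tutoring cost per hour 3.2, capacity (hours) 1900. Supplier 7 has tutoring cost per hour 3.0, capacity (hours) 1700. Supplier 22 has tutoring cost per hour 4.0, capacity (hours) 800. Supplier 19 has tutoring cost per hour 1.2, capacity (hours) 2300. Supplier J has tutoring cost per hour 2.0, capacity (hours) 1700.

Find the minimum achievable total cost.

16580

Fill from the cheapest supplier first.
Take 2300 from Supplier 19 at 1.2 — need 5300 more.
Supplier J at 2.0: take all 1700 hours — 3600 still needed.
Supplier Y at 2.8: take all 1900 hours — 1700 still needed.
Supplier 7 at 3.0: take all 1700 hours — 0 still needed.
Supplier 28, Supplier 22, Supplier 4: unused.
Cost = 2300×1.2 + 1700×2.0 + 1900×2.8 + 1700×3.0 = 16580.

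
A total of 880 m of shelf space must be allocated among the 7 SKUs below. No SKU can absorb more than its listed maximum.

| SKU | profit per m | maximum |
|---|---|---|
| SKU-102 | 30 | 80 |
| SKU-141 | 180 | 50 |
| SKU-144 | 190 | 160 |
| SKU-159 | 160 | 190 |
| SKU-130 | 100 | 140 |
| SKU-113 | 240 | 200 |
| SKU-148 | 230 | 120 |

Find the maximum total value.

160000

Rank by profit per m: SKU-113 240 > SKU-148 230 > SKU-144 190 > SKU-141 180 > SKU-159 160 > SKU-130 100 > SKU-102 30.
Give SKU-113 200 to hit its cap of 200 — 680 left.
SKU-148: +120 to 120 (cap) — 560 left.
SKU-144: +160 to 160 (cap) — 400 left.
SKU-141: +50 to 50 (cap) — 350 left.
SKU-159: +190 to 190 (cap) — 160 left.
SKU-130: +140 to 140 (cap) — 20 left.
SKU-102: +20 (room for 80) → 20. Pool exhausted.
Total = 30×20 + 180×50 + 190×160 + 160×190 + 100×140 + 240×200 + 230×120 = 160000.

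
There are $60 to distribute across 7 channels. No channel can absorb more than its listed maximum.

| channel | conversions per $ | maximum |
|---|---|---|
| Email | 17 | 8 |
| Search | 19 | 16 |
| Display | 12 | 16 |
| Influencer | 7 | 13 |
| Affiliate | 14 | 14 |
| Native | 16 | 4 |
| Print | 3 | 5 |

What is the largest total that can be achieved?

Rank by conversions per $: Search 19 > Email 17 > Native 16 > Affiliate 14 > Display 12 > Influencer 7 > Print 3.
Give Search 16 to hit its cap of 16 → 44 left.
Email takes 8 to reach its cap of 8 → 36 left.
Give Native 4 to hit its cap of 4 → 32 left.
Give Affiliate 14 to hit its cap of 14 → 18 left.
Display takes 16 to reach its cap of 16 → 2 left.
Influencer: +2 (room for 13) → 2. Pool exhausted.
Total = 17×8 + 19×16 + 12×16 + 7×2 + 14×14 + 16×4 = 906.

906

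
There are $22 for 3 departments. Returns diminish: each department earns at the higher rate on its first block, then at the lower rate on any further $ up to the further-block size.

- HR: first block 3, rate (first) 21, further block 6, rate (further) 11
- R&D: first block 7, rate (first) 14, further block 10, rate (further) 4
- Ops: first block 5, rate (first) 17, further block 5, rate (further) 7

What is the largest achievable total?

319

Rank every tier by rate: HR/T1 21 > Ops/T1 17 > R&D/T1 14 > HR/T2 11 > Ops/T2 7 > R&D/T2 4.
Fill HR T1 block (3 at 21) → 19 left.
Fill Ops T1 block (5 at 17) → 14 left.
R&D/T1 (14): +7 → 7 left.
Fill HR T2 block (6 at 11) → 1 left.
Ops T2 at 7: only 1 left, fill 1.
Total = 21×3 + 17×5 + 14×7 + 11×6 + 7×1 = 319.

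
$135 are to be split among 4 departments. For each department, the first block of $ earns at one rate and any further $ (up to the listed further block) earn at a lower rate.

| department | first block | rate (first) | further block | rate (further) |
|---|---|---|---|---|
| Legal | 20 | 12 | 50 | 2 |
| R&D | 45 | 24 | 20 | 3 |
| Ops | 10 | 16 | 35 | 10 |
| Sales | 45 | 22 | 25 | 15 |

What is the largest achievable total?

2725

Order all 8 blocks by rate: R&D/first 24 > Sales/first 22 > Ops/first 16 > Sales/second 15 > Legal/first 12 > Ops/second 10 > R&D/second 3 > Legal/second 2.
R&D first at 24: fill all 45 → 90 left.
Sales/first (22): +45 → 45 left.
Ops first at 16: fill all 10 → 35 left.
Sales/second (15): +25 → 10 left.
Legal first at 12: only 10 left, fill 10.
Total = 24×45 + 22×45 + 16×10 + 15×25 + 12×10 = 2725.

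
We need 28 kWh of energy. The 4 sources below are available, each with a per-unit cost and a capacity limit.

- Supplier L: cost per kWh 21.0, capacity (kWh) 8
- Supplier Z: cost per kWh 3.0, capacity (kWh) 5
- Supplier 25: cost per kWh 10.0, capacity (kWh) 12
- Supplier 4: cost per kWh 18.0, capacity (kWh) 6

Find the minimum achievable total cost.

348

Fill from the cheapest source first.
Supplier Z (3.0): use full 5 ; 23 kWh to go.
Supplier 25 (10.0): use full 12 ; 11 kWh to go.
Supplier 4 (18.0): use full 6 ; 5 kWh to go.
Take 5 from Supplier L at 21.0 to finish.
Cost = 5×3.0 + 12×10.0 + 6×18.0 + 5×21.0 = 348.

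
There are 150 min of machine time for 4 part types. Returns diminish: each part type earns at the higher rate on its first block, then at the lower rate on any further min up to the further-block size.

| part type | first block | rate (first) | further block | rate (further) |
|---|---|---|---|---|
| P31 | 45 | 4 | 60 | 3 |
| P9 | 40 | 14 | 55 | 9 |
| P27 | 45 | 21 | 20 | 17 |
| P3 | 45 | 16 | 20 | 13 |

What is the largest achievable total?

2565

Order all 8 blocks by rate: P27/T1 21 > P27/T2 17 > P3/T1 16 > P9/T1 14 > P3/T2 13 > P9/T2 9 > P31/T1 4 > P31/T2 3.
Fill P27 T1 block (45 at 21) → 105 left.
P27/T2 (17): +20 → 85 left.
P3/T1 (16): +45 → 40 left.
Fill P9 T1 block (40 at 14) → 0 left.
Total = 21×45 + 17×20 + 16×45 + 14×40 = 2565.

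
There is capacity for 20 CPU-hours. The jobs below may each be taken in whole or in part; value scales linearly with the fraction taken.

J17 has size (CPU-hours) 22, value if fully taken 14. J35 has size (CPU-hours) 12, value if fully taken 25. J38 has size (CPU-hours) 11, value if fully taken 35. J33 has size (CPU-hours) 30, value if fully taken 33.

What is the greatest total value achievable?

53.75

Best value per unit of size first: J38 35/11≈3.18, J35 25/12≈2.08, J33 33/30≈1.1, J17 14/22≈0.636.
Take all of J38 (11 CPU-hours, value 35) ; 9 CPU-hours left.
Fill the last 9 CPU-hours with part of J35: 9/12 of it earns 18.75.
Total value = 53.75.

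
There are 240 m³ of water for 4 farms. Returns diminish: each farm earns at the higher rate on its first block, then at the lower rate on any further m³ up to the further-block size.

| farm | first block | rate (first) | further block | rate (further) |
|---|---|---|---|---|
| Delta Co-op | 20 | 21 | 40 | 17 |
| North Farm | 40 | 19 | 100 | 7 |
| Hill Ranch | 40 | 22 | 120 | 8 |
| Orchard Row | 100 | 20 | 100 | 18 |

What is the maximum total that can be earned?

4780

Rank every tier by rate: Hill Ranch/first 22 > Delta Co-op/first 21 > Orchard Row/first 20 > North Farm/first 19 > Orchard Row/second 18 > Delta Co-op/second 17 > Hill Ranch/second 8 > North Farm/second 7.
Fill Hill Ranch first block (40 at 22) → 200 left.
Delta Co-op first at 21: fill all 20 → 180 left.
Orchard Row/first (20): +100 → 80 left.
Fill North Farm first block (40 at 19) → 40 left.
Orchard Row second at 18: only 40 left, fill 40.
Total = 22×40 + 21×20 + 20×100 + 19×40 + 18×40 = 4780.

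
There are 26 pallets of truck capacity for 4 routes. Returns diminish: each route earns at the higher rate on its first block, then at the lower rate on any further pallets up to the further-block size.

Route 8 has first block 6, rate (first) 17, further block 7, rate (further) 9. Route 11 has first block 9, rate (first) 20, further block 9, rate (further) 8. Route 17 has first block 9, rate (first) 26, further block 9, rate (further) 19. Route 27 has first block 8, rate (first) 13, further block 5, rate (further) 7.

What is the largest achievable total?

566

Treat each block as its own option and order by rate: Route 17/tier1 26 > Route 11/tier1 20 > Route 17/tier2 19 > Route 8/tier1 17 > Route 27/tier1 13 > Route 8/tier2 9 > Route 11/tier2 8 > Route 27/tier2 7.
Route 17/tier1 (26): +9 → 17 left.
Route 11/tier1 (20): +9 → 8 left.
Route 17/tier2: +8 of 9 at 19; pool empty.
Total = 26×9 + 20×9 + 19×8 = 566.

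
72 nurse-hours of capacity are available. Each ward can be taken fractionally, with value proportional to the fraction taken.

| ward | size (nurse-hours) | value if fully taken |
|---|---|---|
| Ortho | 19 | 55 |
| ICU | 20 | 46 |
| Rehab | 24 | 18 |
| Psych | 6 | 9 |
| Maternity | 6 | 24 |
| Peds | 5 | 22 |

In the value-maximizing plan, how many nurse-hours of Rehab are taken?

16

Best value per unit of size first: Peds 22/5≈4.4, Maternity 24/6≈4, Ortho 55/19≈2.89, ICU 46/20≈2.3, Psych 9/6≈1.5, Rehab 18/24≈0.75.
Take all of Peds (5 nurse-hours, value 22) ; 67 nurse-hours left.
Take all of Maternity (6 nurse-hours, value 24) ; 61 nurse-hours left.
All 19 nurse-hours of Ortho fit (value 55) ; 42 remain.
All 20 nurse-hours of ICU fit (value 46) ; 22 remain.
Take all of Psych (6 nurse-hours, value 9) ; 16 nurse-hours left.
Fill the last 16 nurse-hours with part of Rehab: 16/24 of it earns 12.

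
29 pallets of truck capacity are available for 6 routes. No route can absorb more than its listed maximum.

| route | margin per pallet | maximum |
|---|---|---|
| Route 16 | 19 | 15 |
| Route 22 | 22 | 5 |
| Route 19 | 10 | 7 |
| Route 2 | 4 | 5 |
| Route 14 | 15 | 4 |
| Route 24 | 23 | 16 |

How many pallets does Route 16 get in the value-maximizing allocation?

8

Rank by margin per pallet: Route 24 23 > Route 22 22 > Route 16 19 > Route 14 15 > Route 19 10 > Route 2 4.
Route 24 takes 16 to reach its cap of 16 → 13 left.
Route 22 takes 5 to reach its cap of 5 → 8 left.
Only 8 left; Route 16 takes them to reach 8.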